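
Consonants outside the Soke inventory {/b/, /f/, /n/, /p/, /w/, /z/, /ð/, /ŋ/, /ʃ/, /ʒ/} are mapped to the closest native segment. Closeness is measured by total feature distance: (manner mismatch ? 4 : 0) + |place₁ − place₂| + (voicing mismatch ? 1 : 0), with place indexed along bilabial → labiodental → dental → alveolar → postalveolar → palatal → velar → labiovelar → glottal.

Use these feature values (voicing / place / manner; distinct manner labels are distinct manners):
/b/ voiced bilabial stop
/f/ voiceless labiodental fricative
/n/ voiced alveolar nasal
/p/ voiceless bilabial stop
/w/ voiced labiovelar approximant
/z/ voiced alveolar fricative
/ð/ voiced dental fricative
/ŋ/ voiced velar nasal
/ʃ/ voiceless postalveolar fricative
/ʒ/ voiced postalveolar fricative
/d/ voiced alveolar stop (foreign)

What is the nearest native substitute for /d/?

/b/ is closest: same manner (stop), place distance 3 (alveolar→bilabial), same voicing; total 3. Next closest is /n/ at distance 4.

b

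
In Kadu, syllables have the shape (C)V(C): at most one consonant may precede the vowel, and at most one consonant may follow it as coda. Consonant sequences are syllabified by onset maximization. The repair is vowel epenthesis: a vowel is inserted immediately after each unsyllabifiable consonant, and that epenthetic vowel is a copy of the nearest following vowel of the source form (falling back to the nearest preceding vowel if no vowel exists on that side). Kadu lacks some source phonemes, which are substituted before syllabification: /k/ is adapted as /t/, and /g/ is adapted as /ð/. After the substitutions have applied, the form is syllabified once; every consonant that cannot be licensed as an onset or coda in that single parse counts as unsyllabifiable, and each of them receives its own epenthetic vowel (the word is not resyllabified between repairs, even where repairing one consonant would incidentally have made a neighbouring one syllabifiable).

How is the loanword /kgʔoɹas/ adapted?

toðoʔoɹas

Substitution: /k/ → /t/, /g/ → /ð/, giving /tðʔoɹas/.
Under (C)V(C), the unsyllabifiable consonants are /t/, /ð/ (at most one coda consonant is licensed; onsets are limited to one consonant).
Epenthesis after each stranded consonant: /t/ → /to/, /ð/ → /ðo/.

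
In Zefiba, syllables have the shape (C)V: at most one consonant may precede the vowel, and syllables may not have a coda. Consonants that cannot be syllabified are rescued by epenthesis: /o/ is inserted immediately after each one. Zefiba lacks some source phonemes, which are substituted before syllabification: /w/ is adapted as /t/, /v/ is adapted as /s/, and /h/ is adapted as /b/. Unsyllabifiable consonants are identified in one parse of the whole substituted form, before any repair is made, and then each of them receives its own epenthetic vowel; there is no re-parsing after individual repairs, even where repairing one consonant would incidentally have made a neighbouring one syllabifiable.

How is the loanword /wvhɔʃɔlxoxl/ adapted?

Substitution: /w/ → /t/, /v/ → /s/, /h/ → /b/, giving /tsbɔʃɔlxoxl/.
Under (C)V, the unsyllabifiable consonants are /t/, /s/, /l/, /x/, /l/ (no codas are permitted; onsets are limited to one consonant).
Inserting the epenthetic vowel yields /t/ → /to/, /s/ → /so/, /l/ → /lo/, /x/ → /xo/, /l/ → /lo/.

tosobɔʃɔloxoxolo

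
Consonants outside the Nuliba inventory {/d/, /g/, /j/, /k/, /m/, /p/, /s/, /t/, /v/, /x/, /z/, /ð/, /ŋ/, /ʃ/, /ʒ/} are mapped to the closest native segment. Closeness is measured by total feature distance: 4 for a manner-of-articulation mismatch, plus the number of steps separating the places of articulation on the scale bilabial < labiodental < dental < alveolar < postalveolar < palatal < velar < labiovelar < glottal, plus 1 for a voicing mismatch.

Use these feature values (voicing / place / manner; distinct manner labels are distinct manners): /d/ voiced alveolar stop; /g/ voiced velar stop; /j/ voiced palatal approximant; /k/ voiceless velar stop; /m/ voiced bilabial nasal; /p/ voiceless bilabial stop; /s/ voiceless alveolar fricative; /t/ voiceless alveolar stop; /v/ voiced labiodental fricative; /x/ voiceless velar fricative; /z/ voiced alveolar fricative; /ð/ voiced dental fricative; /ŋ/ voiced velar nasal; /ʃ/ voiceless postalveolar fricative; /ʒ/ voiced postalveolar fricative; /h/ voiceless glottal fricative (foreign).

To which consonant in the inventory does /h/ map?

x

/x/ is closest: same manner (fricative), place distance 2 (glottal→velar), same voicing; total 2. Next closest is /ʃ/ at distance 4.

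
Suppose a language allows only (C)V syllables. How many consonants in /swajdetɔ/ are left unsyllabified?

The consonants /s/, /j/ cannot be parsed into a legal (C)V syllable (no codas are permitted; onsets are limited to one consonant).

2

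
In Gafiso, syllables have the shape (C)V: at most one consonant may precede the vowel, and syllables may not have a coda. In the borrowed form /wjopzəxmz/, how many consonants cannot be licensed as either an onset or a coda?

Syllabifying with onset maximization leaves /w/, /p/, /x/, /m/, /z/ stranded (no codas are permitted; onsets are limited to one consonant).

5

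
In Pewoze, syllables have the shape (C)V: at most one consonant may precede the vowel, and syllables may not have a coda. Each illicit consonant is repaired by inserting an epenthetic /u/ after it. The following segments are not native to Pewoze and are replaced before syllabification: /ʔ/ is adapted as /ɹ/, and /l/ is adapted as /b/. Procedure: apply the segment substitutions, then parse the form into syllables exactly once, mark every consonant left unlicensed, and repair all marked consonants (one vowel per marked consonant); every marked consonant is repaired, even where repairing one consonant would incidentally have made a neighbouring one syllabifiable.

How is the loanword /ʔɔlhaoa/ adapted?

Substitution: /ʔ/ → /ɹ/, /l/ → /b/, giving /ɹɔbhaoa/.
Under (C)V, the unsyllabifiable consonants are /b/ (no codas are permitted; onsets are limited to one consonant).
Epenthesis after each stranded consonant: /b/ → /bu/.

ɹɔbuhaoa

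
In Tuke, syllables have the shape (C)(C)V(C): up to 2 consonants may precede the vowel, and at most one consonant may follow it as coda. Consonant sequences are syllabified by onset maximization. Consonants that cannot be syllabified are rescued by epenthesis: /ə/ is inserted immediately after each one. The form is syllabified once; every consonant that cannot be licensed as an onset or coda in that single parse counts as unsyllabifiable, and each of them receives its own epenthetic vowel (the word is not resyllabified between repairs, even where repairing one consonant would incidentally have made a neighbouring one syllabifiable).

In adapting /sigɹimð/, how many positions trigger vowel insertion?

1

The unsyllabifiable consonants are /ð/; each receives one epenthetic vowel.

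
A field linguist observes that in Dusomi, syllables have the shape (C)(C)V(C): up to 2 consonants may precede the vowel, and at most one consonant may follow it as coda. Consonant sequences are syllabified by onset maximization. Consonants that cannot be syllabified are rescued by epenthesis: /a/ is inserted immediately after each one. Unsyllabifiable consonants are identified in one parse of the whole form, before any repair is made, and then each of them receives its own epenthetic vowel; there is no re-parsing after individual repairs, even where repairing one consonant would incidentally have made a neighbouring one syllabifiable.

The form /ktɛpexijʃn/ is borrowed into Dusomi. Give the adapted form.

ktɛpexijʃana

The consonants /ʃ/, /n/ cannot be parsed into a legal (C)(C)V(C) syllable (at most one coda consonant is licensed; onsets may contain at most 2 consonants).
Epenthesis after each stranded consonant: /ʃ/ → /ʃa/, /n/ → /na/.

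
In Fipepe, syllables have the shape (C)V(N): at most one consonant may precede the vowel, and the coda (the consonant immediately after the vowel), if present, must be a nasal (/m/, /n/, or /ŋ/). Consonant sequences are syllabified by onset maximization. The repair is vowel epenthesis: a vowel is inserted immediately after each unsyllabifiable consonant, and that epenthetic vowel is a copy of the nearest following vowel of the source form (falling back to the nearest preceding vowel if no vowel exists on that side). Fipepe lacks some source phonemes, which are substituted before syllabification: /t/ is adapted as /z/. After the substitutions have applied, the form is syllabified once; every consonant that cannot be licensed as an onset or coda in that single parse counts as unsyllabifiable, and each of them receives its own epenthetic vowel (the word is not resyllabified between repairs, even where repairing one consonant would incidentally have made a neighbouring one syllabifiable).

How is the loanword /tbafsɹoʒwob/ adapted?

Substitution: /t/ → /z/, giving /zbafsɹoʒwob/.
The consonants /z/, /f/, /s/, /ʒ/, /b/ cannot be parsed into a legal (C)V(N) syllable (only a nasal (/m/, /n/, or /ŋ/) is licensed in coda position; onsets are limited to one consonant).
Inserting the epenthetic vowel yields /z/ → /za/, /f/ → /fo/, /s/ → /so/, /ʒ/ → /ʒo/, /b/ → /bo/.

zabafosoɹoʒowobo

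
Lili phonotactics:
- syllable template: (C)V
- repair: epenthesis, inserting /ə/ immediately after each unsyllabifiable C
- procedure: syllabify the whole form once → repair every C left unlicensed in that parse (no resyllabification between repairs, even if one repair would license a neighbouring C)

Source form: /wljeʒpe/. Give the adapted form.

wələjeʒəpe

Syllabifying with onset maximization leaves /w/, /l/, /ʒ/ stranded (no codas are permitted; onsets are limited to one consonant).
Inserting the epenthetic vowel yields /w/ → /wə/, /l/ → /lə/, /ʒ/ → /ʒə/.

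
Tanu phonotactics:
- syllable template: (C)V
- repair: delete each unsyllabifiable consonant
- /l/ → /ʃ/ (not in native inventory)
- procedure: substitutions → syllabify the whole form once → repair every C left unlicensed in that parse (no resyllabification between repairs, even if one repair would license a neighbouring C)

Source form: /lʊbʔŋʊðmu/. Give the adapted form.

ʃʊŋʊmu

Substitution: /l/ → /ʃ/, giving /ʃʊbʔŋʊðmu/.
Syllabifying with onset maximization leaves /b/, /ʔ/, /ð/ stranded (no codas are permitted; onsets are limited to one consonant).
Deleting the stranded consonants removes /b/, /ʔ/, /ð/.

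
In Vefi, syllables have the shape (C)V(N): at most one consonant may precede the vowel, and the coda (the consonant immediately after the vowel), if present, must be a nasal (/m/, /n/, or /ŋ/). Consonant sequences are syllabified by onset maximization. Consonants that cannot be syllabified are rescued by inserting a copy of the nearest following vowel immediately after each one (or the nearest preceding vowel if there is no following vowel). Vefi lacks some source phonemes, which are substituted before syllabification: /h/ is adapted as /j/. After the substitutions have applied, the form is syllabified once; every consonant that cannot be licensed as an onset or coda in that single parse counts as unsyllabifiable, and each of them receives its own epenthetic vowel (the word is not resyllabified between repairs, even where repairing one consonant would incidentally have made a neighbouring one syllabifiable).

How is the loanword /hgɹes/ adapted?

jegeɹese

Substitution: /h/ → /j/, giving /jgɹes/.
The consonants /j/, /g/, /s/ cannot be parsed into a legal (C)V(N) syllable (only a nasal (/m/, /n/, or /ŋ/) is licensed in coda position; onsets are limited to one consonant).
Inserting the epenthetic vowel yields /j/ → /je/, /g/ → /ge/, /s/ → /se/.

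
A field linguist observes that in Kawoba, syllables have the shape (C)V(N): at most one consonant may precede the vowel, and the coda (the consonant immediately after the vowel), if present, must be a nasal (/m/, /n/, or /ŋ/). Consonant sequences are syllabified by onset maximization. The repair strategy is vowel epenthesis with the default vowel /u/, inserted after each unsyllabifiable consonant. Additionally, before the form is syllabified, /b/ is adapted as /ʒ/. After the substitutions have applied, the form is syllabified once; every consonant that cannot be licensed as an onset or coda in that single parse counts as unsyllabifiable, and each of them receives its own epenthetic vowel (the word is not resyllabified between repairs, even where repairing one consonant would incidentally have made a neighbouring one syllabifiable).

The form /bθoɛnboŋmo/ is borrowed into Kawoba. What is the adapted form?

Substitution: /b/ → /ʒ/, giving /ʒθoɛnʒoŋmo/.
Under (C)V(N), the unsyllabifiable consonants are /ʒ/ (only a nasal (/m/, /n/, or /ŋ/) is licensed in coda position; onsets are limited to one consonant).
Each unlicensed consonant becomes the onset of a new syllable: /ʒ/ → /ʒu/.

ʒuθoɛnʒoŋmo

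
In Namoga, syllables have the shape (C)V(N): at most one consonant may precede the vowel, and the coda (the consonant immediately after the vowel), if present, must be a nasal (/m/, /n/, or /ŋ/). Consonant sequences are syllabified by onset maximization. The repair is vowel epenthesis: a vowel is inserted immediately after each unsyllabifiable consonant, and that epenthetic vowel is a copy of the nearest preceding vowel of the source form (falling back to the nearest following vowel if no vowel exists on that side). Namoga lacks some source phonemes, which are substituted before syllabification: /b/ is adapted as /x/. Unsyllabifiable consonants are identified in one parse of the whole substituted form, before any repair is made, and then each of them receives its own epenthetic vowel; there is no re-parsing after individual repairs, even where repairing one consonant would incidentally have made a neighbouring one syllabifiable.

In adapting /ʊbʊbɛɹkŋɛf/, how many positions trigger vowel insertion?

After substitution the input is /ʊxʊxɛɹkŋɛf/.
The unsyllabifiable consonants are /ɹ/, /k/, /f/; each receives one epenthetic vowel.

3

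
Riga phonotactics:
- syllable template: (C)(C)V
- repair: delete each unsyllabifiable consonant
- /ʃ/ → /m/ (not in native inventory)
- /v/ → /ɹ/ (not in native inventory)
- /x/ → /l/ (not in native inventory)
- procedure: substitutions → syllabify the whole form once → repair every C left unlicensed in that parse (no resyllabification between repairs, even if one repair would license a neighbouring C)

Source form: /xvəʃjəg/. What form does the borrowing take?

lɹəmjə

Substitution: /x/ → /l/, /v/ → /ɹ/, /ʃ/ → /m/, giving /lɹəmjəg/.
Under (C)(C)V, the unsyllabifiable consonants are /g/ (no codas are permitted; onsets may contain at most 2 consonants).
Deletion applies to /g/.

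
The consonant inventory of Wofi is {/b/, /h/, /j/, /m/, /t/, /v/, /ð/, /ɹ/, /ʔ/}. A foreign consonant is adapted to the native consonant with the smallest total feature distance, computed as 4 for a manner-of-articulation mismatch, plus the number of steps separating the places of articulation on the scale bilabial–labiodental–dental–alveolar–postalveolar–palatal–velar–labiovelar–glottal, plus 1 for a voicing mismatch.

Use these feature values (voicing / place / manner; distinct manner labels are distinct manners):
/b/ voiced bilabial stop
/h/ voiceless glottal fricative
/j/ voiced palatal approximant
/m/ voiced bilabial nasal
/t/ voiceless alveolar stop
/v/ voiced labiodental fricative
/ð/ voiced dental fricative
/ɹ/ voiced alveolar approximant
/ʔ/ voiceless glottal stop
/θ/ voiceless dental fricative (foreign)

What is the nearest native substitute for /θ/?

ð

/ð/ is closest: same manner (fricative), place distance 0 (dental→dental), voicing differs (+1); total 1. Next closest is /v/ at distance 2.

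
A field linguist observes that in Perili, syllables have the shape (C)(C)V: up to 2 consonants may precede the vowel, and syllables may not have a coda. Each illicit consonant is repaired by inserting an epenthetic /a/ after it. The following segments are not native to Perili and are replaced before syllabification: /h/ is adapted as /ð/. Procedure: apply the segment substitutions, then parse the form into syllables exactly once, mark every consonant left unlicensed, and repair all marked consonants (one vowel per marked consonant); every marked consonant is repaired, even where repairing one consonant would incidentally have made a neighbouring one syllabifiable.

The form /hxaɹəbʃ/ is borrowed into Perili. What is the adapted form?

Substitution: /h/ → /ð/, giving /ðxaɹəbʃ/.
Syllabifying with onset maximization leaves /b/, /ʃ/ stranded (no codas are permitted; onsets may contain at most 2 consonants).
Each unlicensed consonant becomes the onset of a new syllable: /b/ → /ba/, /ʃ/ → /ʃa/.

ðxaɹəbaʃa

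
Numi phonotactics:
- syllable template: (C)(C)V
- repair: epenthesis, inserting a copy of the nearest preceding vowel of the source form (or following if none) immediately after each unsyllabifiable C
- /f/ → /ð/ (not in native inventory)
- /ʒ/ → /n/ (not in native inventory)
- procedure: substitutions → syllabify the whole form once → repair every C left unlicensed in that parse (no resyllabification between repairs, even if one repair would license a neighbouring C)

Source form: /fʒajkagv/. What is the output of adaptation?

Substitution: /f/ → /ð/, /ʒ/ → /n/, giving /ðnajkagv/.
Syllabifying with onset maximization leaves /g/, /v/ stranded (no codas are permitted; onsets may contain at most 2 consonants).
Inserting the epenthetic vowel yields /g/ → /ga/, /v/ → /va/.

ðnajkagava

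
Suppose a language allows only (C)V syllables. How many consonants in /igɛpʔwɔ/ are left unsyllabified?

2

The consonants /p/, /ʔ/ cannot be parsed into a legal (C)V syllable (no codas are permitted; onsets are limited to one consonant).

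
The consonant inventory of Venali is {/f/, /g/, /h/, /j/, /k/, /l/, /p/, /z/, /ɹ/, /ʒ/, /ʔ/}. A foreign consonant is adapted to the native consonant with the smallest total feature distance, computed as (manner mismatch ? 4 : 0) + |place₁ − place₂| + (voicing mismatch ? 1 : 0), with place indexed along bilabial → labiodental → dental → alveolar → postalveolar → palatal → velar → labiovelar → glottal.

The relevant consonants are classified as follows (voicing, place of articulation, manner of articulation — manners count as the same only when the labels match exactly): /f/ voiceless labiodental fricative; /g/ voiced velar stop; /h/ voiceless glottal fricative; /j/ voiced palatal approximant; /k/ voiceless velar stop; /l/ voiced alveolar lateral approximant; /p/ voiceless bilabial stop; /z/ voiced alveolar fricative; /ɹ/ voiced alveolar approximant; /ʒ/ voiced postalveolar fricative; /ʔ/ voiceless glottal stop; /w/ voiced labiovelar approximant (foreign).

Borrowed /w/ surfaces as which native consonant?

j

/j/ is closest: same manner (approximant), place distance 2 (labiovelar→palatal), same voicing; total 2. Next closest is /ɹ/ at distance 4.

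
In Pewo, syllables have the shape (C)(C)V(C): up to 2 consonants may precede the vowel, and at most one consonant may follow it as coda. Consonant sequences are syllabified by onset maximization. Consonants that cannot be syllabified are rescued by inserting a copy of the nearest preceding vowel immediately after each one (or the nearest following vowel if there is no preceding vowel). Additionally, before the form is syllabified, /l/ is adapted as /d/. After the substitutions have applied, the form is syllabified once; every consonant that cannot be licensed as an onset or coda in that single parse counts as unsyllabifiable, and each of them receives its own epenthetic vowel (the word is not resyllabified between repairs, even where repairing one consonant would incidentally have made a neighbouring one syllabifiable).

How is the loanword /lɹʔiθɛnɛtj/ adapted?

Substitution: /l/ → /d/, giving /dɹʔiθɛnɛtj/.
The consonants /d/, /j/ cannot be parsed into a legal (C)(C)V(C) syllable (at most one coda consonant is licensed; onsets may contain at most 2 consonants).
Inserting the epenthetic vowel yields /d/ → /di/, /j/ → /jɛ/.

diɹʔiθɛnɛtjɛ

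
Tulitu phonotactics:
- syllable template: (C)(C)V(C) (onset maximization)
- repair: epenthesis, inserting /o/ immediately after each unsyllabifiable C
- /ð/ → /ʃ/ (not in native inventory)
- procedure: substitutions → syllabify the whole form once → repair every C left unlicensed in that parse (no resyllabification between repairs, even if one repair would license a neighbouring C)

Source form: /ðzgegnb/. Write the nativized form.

ʃozgegnobo

Substitution: /ð/ → /ʃ/, giving /ʃzgegnb/.
The consonants /ʃ/, /n/, /b/ cannot be parsed into a legal (C)(C)V(C) syllable (at most one coda consonant is licensed; onsets may contain at most 2 consonants).
Each unlicensed consonant becomes the onset of a new syllable: /ʃ/ → /ʃo/, /n/ → /no/, /b/ → /bo/.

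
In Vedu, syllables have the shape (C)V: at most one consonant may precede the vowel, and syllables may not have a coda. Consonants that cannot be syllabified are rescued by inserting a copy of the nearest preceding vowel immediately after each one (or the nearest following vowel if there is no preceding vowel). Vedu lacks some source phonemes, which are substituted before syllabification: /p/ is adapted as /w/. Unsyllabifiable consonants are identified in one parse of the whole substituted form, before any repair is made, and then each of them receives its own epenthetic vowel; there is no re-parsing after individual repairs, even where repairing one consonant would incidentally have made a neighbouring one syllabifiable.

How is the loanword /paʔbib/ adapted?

waʔabibi

Substitution: /p/ → /w/, giving /waʔbib/.
The consonants /ʔ/, /b/ cannot be parsed into a legal (C)V syllable (no codas are permitted; onsets are limited to one consonant).
Epenthesis after each stranded consonant: /ʔ/ → /ʔa/, /b/ → /bi/.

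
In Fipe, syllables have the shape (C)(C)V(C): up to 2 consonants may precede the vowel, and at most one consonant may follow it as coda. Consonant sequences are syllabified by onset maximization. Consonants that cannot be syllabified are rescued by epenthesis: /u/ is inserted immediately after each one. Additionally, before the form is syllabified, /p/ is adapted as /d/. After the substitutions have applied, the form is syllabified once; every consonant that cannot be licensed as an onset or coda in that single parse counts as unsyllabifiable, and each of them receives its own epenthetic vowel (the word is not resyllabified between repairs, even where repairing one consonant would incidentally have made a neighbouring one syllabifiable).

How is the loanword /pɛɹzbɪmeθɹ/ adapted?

Substitution: /p/ → /d/, giving /dɛɹzbɪmeθɹ/.
Syllabifying with onset maximization leaves /ɹ/ stranded (at most one coda consonant is licensed; onsets may contain at most 2 consonants).
Inserting the epenthetic vowel yields /ɹ/ → /ɹu/.

dɛɹzbɪmeθɹu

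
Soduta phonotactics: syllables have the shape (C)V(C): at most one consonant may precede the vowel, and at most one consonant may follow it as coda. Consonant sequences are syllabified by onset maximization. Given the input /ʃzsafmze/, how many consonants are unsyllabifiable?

The consonants /ʃ/, /z/, /m/ cannot be parsed into a legal (C)V(C) syllable (at most one coda consonant is licensed; onsets are limited to one consonant).

3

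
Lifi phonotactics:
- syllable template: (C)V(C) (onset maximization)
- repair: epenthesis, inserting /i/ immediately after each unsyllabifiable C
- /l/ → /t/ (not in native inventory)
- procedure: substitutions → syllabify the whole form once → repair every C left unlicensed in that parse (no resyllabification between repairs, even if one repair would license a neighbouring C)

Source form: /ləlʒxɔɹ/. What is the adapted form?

tətʒixɔɹ

Substitution: /l/ → /t/, giving /tətʒxɔɹ/.
The consonants /ʒ/ cannot be parsed into a legal (C)V(C) syllable (at most one coda consonant is licensed; onsets are limited to one consonant).
Epenthesis after each stranded consonant: /ʒ/ → /ʒi/.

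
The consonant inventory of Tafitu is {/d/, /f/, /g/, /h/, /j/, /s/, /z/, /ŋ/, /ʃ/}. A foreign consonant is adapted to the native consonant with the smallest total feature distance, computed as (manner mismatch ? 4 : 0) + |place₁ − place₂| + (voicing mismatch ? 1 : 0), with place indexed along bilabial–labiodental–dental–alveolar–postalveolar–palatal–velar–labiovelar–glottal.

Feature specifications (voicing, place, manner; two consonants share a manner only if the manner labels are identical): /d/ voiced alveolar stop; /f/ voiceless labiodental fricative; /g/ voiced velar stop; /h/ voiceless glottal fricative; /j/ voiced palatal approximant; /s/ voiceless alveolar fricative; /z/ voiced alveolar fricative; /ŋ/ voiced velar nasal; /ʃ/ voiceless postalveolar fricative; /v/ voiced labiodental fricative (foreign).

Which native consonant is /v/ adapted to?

/f/ is closest: same manner (fricative), place distance 0 (labiodental→labiodental), voicing differs (+1); total 1. Next closest is /z/ at distance 2.

f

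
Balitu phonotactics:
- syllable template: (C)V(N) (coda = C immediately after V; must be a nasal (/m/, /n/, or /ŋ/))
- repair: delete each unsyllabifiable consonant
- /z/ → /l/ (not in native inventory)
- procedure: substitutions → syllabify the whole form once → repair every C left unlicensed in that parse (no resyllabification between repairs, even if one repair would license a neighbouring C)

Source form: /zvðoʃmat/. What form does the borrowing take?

ðoma

Substitution: /z/ → /l/, giving /lvðoʃmat/.
The consonants /l/, /v/, /ʃ/, /t/ cannot be parsed into a legal (C)V(N) syllable (only a nasal (/m/, /n/, or /ŋ/) is licensed in coda position; onsets are limited to one consonant).
Each unlicensed consonant is deleted: /l/, /v/, /ʃ/, /t/.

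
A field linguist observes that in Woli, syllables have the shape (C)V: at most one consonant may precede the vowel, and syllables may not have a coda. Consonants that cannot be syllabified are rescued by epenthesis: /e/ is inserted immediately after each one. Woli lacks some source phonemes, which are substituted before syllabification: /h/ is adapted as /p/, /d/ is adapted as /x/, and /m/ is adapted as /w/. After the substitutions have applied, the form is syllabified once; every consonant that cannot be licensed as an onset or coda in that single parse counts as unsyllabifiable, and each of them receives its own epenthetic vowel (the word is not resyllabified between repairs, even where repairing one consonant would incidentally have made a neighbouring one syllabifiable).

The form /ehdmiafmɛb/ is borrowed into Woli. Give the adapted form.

Substitution: /h/ → /p/, /d/ → /x/, /m/ → /w/, giving /epxwiafwɛb/.
Under (C)V, the unsyllabifiable consonants are /p/, /x/, /f/, /b/ (no codas are permitted; onsets are limited to one consonant).
Inserting the epenthetic vowel yields /p/ → /pe/, /x/ → /xe/, /f/ → /fe/, /b/ → /be/.

epexewiafewɛbe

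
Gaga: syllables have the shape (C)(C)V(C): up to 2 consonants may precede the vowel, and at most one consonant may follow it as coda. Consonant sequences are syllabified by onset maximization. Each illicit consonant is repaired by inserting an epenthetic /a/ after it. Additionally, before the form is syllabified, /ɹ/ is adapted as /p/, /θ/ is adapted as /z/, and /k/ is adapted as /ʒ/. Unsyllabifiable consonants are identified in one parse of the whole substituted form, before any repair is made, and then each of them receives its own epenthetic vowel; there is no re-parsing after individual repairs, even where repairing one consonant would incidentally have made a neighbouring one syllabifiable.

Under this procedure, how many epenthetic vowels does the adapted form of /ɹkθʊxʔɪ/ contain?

After substitution the input is /pʒzʊxʔɪ/.
The unsyllabifiable consonants are /p/; each receives one epenthetic vowel.

1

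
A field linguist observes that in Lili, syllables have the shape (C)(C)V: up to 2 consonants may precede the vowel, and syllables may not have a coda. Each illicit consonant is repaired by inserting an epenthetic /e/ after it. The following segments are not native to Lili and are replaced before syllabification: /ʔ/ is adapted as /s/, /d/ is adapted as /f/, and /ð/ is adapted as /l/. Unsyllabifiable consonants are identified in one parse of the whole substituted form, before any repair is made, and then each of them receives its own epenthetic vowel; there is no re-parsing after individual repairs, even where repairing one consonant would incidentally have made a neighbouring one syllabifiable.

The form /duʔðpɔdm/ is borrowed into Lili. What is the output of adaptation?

fuselpɔfeme

Substitution: /d/ → /f/, /ʔ/ → /s/, /ð/ → /l/, giving /fuslpɔfm/.
Syllabifying with onset maximization leaves /s/, /f/, /m/ stranded (no codas are permitted; onsets may contain at most 2 consonants).
Each unlicensed consonant becomes the onset of a new syllable: /s/ → /se/, /f/ → /fe/, /m/ → /me/.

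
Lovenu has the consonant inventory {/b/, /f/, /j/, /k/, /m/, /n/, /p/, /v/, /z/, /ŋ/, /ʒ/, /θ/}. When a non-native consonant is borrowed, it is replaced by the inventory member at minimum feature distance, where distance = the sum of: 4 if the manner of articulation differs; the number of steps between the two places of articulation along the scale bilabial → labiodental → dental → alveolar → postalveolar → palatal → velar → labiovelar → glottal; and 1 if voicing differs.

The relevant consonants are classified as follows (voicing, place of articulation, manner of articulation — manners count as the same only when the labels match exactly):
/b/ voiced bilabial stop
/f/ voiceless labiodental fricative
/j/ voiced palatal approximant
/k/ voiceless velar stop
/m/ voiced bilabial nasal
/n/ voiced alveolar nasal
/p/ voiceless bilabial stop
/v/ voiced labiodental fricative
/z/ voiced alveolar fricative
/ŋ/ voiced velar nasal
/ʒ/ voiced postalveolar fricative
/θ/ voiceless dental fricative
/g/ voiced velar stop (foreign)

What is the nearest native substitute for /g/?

/k/ is closest: same manner (stop), place distance 0 (velar→velar), voicing differs (+1); total 1. Next closest is /ŋ/ at distance 4.

k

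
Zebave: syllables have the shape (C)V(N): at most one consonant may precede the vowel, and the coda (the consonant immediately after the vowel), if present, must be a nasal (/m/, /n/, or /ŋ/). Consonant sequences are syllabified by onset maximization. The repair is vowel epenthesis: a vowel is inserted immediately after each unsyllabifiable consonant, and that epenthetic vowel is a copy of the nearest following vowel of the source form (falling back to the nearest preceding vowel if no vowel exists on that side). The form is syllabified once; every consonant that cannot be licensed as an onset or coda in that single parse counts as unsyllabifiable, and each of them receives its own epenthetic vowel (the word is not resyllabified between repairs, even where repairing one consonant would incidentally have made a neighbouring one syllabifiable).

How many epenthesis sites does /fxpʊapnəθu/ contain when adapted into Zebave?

3

The unsyllabifiable consonants are /f/, /x/, /p/; each receives one epenthetic vowel.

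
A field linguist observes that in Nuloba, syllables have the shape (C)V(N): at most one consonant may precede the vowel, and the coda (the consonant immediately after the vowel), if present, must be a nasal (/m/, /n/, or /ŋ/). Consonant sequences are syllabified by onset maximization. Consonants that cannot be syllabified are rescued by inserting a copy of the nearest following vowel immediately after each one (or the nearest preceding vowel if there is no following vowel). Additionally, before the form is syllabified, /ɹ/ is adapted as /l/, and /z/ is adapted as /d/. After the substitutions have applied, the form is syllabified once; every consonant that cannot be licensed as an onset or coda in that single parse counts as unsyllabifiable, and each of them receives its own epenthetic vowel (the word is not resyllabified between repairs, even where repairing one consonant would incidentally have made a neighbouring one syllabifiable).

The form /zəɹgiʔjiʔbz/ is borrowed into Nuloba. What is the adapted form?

dəligiʔijiʔibidi

Substitution: /z/ → /d/, /ɹ/ → /l/, giving /dəlgiʔjiʔbd/.
Under (C)V(N), the unsyllabifiable consonants are /l/, /ʔ/, /ʔ/, /b/, /d/ (only a nasal (/m/, /n/, or /ŋ/) is licensed in coda position; onsets are limited to one consonant).
Each unlicensed consonant becomes the onset of a new syllable: /l/ → /li/, /ʔ/ → /ʔi/, /ʔ/ → /ʔi/, /b/ → /bi/, /d/ → /di/.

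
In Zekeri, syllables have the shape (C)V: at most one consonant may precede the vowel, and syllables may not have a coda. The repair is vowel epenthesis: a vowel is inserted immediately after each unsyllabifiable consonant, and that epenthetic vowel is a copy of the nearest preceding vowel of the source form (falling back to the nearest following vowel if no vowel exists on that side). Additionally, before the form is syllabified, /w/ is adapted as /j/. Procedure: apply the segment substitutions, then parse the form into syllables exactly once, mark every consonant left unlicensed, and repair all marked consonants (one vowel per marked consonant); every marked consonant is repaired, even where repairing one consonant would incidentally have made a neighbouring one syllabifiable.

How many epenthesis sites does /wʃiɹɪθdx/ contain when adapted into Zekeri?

After substitution the input is /jʃiɹɪθdx/.
The unsyllabifiable consonants are /j/, /θ/, /d/, /x/; each receives one epenthetic vowel.

4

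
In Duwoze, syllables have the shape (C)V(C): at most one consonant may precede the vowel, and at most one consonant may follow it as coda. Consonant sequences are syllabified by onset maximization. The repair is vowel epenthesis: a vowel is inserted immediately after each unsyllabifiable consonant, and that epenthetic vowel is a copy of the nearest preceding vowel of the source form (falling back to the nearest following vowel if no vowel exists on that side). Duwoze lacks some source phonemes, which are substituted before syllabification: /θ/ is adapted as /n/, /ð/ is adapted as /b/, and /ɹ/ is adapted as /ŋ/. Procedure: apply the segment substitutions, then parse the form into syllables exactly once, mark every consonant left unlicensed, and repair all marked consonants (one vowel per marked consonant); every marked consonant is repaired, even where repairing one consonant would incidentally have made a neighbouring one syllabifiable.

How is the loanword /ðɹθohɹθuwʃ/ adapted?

boŋonohŋonuwʃu

Substitution: /ð/ → /b/, /ɹ/ → /ŋ/, /θ/ → /n/, giving /bŋnohŋnuwʃ/.
The consonants /b/, /ŋ/, /ŋ/, /ʃ/ cannot be parsed into a legal (C)V(C) syllable (at most one coda consonant is licensed; onsets are limited to one consonant).
Each unlicensed consonant becomes the onset of a new syllable: /b/ → /bo/, /ŋ/ → /ŋo/, /ŋ/ → /ŋo/, /ʃ/ → /ʃu/.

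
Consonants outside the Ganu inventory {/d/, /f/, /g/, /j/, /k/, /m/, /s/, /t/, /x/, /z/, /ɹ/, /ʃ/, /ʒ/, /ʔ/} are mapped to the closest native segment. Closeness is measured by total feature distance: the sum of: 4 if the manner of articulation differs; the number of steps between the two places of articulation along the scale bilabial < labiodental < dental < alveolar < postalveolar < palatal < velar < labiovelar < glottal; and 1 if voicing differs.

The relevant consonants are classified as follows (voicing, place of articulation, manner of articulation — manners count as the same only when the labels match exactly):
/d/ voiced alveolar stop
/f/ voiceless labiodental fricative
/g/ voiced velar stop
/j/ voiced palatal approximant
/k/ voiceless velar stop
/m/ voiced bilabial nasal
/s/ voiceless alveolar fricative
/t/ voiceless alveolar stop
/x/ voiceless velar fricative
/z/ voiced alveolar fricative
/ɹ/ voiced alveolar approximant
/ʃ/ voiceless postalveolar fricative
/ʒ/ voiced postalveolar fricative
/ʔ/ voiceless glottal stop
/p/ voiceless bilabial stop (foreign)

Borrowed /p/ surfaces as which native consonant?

t

/t/ is closest: same manner (stop), place distance 3 (bilabial→alveolar), same voicing; total 3. Next closest is /d/ at distance 4.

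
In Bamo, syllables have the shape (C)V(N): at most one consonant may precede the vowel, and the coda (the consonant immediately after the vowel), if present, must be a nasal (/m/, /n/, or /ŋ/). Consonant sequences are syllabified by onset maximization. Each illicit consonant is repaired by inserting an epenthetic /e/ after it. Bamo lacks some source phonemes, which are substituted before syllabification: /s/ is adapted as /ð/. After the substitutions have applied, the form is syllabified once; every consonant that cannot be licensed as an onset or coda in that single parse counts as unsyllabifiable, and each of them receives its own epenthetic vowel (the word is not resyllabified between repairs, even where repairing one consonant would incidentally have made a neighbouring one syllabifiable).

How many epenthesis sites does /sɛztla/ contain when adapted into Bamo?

After substitution the input is /ðɛztla/.
The unsyllabifiable consonants are /z/, /t/; each receives one epenthetic vowel.

2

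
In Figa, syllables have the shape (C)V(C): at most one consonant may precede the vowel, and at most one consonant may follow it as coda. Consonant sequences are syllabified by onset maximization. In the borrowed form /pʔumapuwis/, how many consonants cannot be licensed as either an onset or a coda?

1

Syllabifying with onset maximization leaves /p/ stranded (at most one coda consonant is licensed; onsets are limited to one consonant).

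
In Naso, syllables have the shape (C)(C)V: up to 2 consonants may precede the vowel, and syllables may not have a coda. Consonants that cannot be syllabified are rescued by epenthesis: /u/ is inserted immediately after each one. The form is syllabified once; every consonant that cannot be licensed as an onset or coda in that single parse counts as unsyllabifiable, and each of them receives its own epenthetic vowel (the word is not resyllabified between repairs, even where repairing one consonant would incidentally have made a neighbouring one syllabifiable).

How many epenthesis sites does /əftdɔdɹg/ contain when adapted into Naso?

4

The unsyllabifiable consonants are /f/, /d/, /ɹ/, /g/; each receives one epenthetic vowel.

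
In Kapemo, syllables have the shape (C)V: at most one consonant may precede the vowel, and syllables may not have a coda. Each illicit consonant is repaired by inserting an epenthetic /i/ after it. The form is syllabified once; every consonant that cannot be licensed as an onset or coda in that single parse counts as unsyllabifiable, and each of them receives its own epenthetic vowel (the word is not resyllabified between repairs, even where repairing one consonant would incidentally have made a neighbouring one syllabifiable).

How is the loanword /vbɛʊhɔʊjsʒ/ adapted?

The consonants /v/, /j/, /s/, /ʒ/ cannot be parsed into a legal (C)V syllable (no codas are permitted; onsets are limited to one consonant).
Epenthesis after each stranded consonant: /v/ → /vi/, /j/ → /ji/, /s/ → /si/, /ʒ/ → /ʒi/.

vibɛʊhɔʊjisiʒi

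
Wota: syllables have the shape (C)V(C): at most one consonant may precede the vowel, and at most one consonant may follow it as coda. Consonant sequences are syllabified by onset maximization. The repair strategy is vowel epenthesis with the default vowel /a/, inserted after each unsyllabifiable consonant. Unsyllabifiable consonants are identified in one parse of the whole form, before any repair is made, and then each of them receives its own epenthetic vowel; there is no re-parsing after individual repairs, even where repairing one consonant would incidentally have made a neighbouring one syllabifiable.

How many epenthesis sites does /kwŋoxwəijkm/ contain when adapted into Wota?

4

The unsyllabifiable consonants are /k/, /w/, /k/, /m/; each receives one epenthetic vowel.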